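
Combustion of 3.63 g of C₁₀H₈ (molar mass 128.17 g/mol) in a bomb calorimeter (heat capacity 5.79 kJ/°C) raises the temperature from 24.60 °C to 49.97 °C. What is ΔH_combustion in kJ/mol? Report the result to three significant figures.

ΔH = -5190 kJ/mol

ΔT = 49.97 − 24.60 = 25.37 °C
q_cal = C_cal × ΔT = 5.79 × 25.37 = 146.8923 kJ
n = 3.63 / 128.17 = 0.02832 mol
q_rxn = −q_cal = -146.8923 kJ
ΔH = -146.8923 / 0.02832 = -5187 kJ/mol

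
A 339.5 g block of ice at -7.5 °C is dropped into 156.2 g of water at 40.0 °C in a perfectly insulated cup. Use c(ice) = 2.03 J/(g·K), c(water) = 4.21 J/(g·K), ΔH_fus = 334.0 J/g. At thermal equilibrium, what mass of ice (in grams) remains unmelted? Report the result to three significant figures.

Heat to warm all ice to 0 °C: 339.5×2.03×7.5 = 5168.9 J
Heat released by water cooling to 0 °C: 156.2×4.21×40.0 = 26304 J
26304 J < 5168.9 + 339.5×334.0 = 118561.9 J, so not all ice melts; final T = 0 °C.
Heat left for melting: 26304 − 5168.9 = 21135.1 J
Mass melted = 21135.1 / 334.0 = 63.28 g
Ice remaining = 339.5 − 63.28 = 276.22 g

m_ice remaining = 276 g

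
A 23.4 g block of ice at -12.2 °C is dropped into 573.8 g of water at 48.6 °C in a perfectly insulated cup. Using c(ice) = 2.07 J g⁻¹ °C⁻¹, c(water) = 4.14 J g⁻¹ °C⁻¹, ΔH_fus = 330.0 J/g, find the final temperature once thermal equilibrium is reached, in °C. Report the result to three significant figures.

Heat to bring ice to 0 °C and melt it: q₁ = 23.4×2.07×12.2 + 23.4×330.0 = 8312.9 J
Heat the water can supply cooling to 0 °C: 573.8×4.14×48.6 = 115451 J > q₁, so all ice melts.
Energy balance: 573.8×4.14×(48.6 − T) = 8312.9 + 23.4×4.14×(T − 0)
2375.532(48.6 − T) = 8312.9 + 96.876 T
115451 − 8312.9 = 2472.408 T
T = 107138.1 / 2472.408 = 43.33 °C

T_f = 43.3 °C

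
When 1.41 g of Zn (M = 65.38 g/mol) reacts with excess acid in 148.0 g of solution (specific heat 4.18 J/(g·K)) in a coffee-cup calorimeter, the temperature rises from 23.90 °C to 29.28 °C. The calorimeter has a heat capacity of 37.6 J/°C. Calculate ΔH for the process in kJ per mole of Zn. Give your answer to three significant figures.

|ΔT| = |29.28 − 23.90| = 5.38 °C
|q_surr| = (148.0 × 4.18 + 37.6) × 5.38 = 656.24 × 5.38 = 3531 J
n(Zn) = 1.41 / 65.38 = 0.02157 mol
Temperature rose, so q_rxn = −|q_surr| = -3.531 kJ
ΔH = q_rxn / n = -163.7 kJ/mol

ΔH = -164 kJ/mol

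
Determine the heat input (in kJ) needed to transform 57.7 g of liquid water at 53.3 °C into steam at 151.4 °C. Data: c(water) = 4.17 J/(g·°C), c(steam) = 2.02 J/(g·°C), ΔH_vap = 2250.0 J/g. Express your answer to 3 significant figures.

q1 (heat water 53.3→100.0 °C): 57.7 × 4.17 × 46.7 = 11236 J
q2 (vaporize at 100 °C): 57.7 × 2250.0 = 129825 J
q3 (heat steam 100.0→151.4 °C): 57.7 × 2.02 × 51.4 = 5991 J
Total: 11236 + 129825 + 5991 = 147052 J = 147 kJ

q = 147 kJ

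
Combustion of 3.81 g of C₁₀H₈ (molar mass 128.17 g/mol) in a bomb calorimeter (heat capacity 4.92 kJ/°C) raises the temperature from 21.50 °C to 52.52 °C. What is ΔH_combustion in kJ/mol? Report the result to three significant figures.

ΔH = -5130 kJ/mol

ΔT = 52.52 − 21.50 = 31.02 °C
q_cal = C_cal × ΔT = 4.92 × 31.02 = 152.6184 kJ
n = 3.81 / 128.17 = 0.02973 mol
q_rxn = −q_cal = -152.6184 kJ
ΔH = -152.6184 / 0.02973 = -5133 kJ/mol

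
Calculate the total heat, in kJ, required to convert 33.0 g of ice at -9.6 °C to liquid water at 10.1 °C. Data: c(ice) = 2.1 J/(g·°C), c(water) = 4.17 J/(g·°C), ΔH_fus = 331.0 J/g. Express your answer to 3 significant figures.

q = 13.0 kJ

q1 (heat ice -9.6→0.0 °C): 33.0 × 2.1 × 9.6 = 665 J
q2 (melt at 0 °C): 33.0 × 331.0 = 10923 J
q3 (heat water 0.0→10.1 °C): 33.0 × 4.17 × 10.1 = 1390 J
Total: 665 + 10923 + 1390 = 12978 J = 13.0 kJ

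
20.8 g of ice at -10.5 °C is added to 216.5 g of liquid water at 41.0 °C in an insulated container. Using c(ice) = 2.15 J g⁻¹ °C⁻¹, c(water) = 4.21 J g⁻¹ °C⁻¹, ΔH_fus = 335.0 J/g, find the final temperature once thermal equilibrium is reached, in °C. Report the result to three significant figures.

Heat to bring ice to 0 °C and melt it: q₁ = 20.8×2.15×10.5 + 20.8×335.0 = 7437.6 J
Heat the water can supply cooling to 0 °C: 216.5×4.21×41.0 = 37370.1 J > q₁, so all ice melts.
Energy balance: 216.5×4.21×(41.0 − T) = 7437.6 + 20.8×4.21×(T − 0)
911.465(41.0 − T) = 7437.6 + 87.568 T
37370.1 − 7437.6 = 999.033 T
T = 29932.5 / 999.033 = 29.96 °C

T_f = 30.0 °C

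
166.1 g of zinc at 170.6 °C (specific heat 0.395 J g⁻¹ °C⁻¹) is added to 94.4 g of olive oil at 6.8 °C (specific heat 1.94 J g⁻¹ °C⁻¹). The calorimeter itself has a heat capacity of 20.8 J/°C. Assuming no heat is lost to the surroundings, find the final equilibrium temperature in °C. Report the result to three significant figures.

Heat lost by zinc = heat gained by olive oil + calorimeter.
(166.1)(0.395)(170.6 − T) = [(94.4)(1.94) + 20.8](T − 6.8)
65.6095 (170.6 − T) = 203.936 (T − 6.8)
11193 − 65.6095 T = 203.936 T − 1386.8
12579.8 = 269.5455 T
T = 46.67 °C

T_f = 46.7 °C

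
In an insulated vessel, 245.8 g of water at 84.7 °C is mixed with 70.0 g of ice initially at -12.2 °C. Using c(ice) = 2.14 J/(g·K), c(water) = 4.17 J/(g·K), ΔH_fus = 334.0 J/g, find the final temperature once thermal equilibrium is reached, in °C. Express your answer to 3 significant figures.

T_f = 46.8 °C

Heat to bring ice to 0 °C and melt it: q₁ = 70.0×2.14×12.2 + 70.0×334.0 = 25208 J
Heat the water can supply cooling to 0 °C: 245.8×4.17×84.7 = 86816.3 J > q₁, so all ice melts.
Energy balance: 245.8×4.17×(84.7 − T) = 25208 + 70.0×4.17×(T − 0)
1024.986(84.7 − T) = 25208 + 291.9 T
86816.3 − 25208 = 1316.886 T
T = 61608.3 / 1316.886 = 46.78 °C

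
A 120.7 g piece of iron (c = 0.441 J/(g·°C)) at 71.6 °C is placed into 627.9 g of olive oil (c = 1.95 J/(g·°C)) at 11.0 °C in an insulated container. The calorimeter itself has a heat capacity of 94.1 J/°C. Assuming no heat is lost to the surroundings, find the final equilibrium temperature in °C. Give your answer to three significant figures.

Heat lost by iron = heat gained by olive oil + calorimeter.
(120.7)(0.441)(71.6 − T) = [(627.9)(1.95) + 94.1](T − 11.0)
53.2287 (71.6 − T) = 1318.505 (T − 11.0)
3811.2 − 53.2287 T = 1318.505 T − 14504
18315.2 = 1371.7337 T
T = 13.35 °C

T_f = 13.4 °C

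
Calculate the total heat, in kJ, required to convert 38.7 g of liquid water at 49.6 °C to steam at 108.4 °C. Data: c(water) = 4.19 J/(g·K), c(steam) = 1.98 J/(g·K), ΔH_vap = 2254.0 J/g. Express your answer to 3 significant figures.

q = 96.0 kJ

q1 (heat water 49.6→100.0 °C): 38.7 × 4.19 × 50.4 = 8173 J
q2 (vaporize at 100 °C): 38.7 × 2254.0 = 87230 J
q3 (heat steam 100.0→108.4 °C): 38.7 × 1.98 × 8.4 = 644 J
Total: 8173 + 87230 + 644 = 96047 J = 96.0 kJ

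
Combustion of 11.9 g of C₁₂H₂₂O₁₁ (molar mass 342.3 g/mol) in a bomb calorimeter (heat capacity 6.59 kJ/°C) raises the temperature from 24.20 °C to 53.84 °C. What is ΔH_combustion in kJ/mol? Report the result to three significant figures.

ΔH = -5620 kJ/mol

ΔT = 53.84 − 24.20 = 29.64 °C
q_cal = C_cal × ΔT = 6.59 × 29.64 = 195.3276 kJ
n = 11.9 / 342.3 = 0.03476 mol
q_rxn = −q_cal = -195.3276 kJ
ΔH = -195.3276 / 0.03476 = -5619 kJ/mol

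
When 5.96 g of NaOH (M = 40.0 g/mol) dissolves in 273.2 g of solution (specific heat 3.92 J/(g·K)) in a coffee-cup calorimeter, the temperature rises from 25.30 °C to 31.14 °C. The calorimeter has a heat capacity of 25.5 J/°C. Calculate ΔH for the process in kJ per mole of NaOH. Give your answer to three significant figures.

|ΔT| = |31.14 − 25.30| = 5.84 °C
|q_surr| = (273.2 × 3.92 + 25.5) × 5.84 = 1096.444 × 5.84 = 6403 J
n(NaOH) = 5.96 / 40.0 = 0.1490 mol
Temperature rose, so q_rxn = −|q_surr| = -6.403 kJ
ΔH = q_rxn / n = -42.97 kJ/mol

ΔH = -43.0 kJ/mol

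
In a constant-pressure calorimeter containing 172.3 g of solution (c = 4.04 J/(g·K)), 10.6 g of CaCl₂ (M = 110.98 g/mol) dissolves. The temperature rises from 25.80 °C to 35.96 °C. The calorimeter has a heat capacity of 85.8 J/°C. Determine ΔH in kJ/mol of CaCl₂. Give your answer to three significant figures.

ΔH = -83.2 kJ/mol

|ΔT| = |35.96 − 25.80| = 10.16 °C
|q_surr| = (172.3 × 4.04 + 85.8) × 10.16 = 781.892 × 10.16 = 7944 J
n(CaCl₂) = 10.6 / 110.98 = 0.09551 mol
Temperature rose, so q_rxn = −|q_surr| = -7.944 kJ
ΔH = q_rxn / n = -83.17 kJ/mol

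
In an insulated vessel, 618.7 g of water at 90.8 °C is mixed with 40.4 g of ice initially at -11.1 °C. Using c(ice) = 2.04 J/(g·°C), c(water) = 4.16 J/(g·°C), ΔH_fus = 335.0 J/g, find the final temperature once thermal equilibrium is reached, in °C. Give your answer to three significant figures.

T_f = 80.0 °C

Heat to bring ice to 0 °C and melt it: q₁ = 40.4×2.04×11.1 + 40.4×335.0 = 14449 J
Heat the water can supply cooling to 0 °C: 618.7×4.16×90.8 = 233700 J > q₁, so all ice melts.
Energy balance: 618.7×4.16×(90.8 − T) = 14449 + 40.4×4.16×(T − 0)
2573.792(90.8 − T) = 14449 + 168.064 T
233700 − 14449 = 2741.856 T
T = 219251 / 2741.856 = 79.96 °C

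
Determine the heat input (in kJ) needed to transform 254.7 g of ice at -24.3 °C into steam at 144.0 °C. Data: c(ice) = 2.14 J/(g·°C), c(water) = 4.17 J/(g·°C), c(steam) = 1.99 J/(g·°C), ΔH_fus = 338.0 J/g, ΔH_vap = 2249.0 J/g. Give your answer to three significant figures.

q = 801 kJ

q1 (heat ice -24.3→0.0 °C): 254.7 × 2.14 × 24.3 = 13245 J
q2 (melt at 0 °C): 254.7 × 338.0 = 86089 J
q3 (heat water 0.0→100.0 °C): 254.7 × 4.17 × 100.0 = 106210 J
q4 (vaporize at 100 °C): 254.7 × 2249.0 = 572820 J
q5 (heat steam 100.0→144.0 °C): 254.7 × 1.99 × 44.0 = 22302 J
Total: 13245 + 86089 + 106210 + 572820 + 22302 = 800666 J = 801 kJ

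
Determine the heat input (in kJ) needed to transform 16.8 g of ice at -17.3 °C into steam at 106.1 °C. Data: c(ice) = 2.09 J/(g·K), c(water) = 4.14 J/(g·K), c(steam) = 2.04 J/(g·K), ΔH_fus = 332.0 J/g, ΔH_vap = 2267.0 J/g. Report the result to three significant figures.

q1 (heat ice -17.3→0.0 °C): 16.8 × 2.09 × 17.3 = 607 J
q2 (melt at 0 °C): 16.8 × 332.0 = 5578 J
q3 (heat water 0.0→100.0 °C): 16.8 × 4.14 × 100.0 = 6955 J
q4 (vaporize at 100 °C): 16.8 × 2267.0 = 38086 J
q5 (heat steam 100.0→106.1 °C): 16.8 × 2.04 × 6.1 = 209 J
Total: 607 + 5578 + 6955 + 38086 + 209 = 51435 J = 51.4 kJ

q = 51.4 kJ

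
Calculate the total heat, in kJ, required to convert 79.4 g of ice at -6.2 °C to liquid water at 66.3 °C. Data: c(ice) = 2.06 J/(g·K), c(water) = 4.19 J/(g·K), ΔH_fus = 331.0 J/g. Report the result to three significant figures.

q1 (heat ice -6.2→0.0 °C): 79.4 × 2.06 × 6.2 = 1014 J
q2 (melt at 0 °C): 79.4 × 331.0 = 26281 J
q3 (heat water 0.0→66.3 °C): 79.4 × 4.19 × 66.3 = 22057 J
Total: 1014 + 26281 + 22057 = 49352 J = 49.4 kJ

q = 49.4 kJ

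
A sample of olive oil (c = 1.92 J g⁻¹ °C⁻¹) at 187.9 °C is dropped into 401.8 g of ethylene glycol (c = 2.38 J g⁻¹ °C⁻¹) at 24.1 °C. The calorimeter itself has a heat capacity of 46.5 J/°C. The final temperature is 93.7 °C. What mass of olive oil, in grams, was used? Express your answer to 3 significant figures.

m = 386 g

q_gained = (401.8 × 2.38 + 46.5) × (93.7 − 24.1) = 69790 J
q_lost = m × 1.92 × (187.9 − 93.7) = 180.864 m
m = 69790 / 180.864 = 386 g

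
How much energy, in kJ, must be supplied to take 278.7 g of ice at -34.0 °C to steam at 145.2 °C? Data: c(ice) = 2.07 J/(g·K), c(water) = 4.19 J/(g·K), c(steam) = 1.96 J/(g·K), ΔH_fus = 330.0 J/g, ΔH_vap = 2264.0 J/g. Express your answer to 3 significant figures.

q1 (heat ice -34.0→0.0 °C): 278.7 × 2.07 × 34.0 = 19615 J
q2 (melt at 0 °C): 278.7 × 330.0 = 91971 J
q3 (heat water 0.0→100.0 °C): 278.7 × 4.19 × 100.0 = 116775 J
q4 (vaporize at 100 °C): 278.7 × 2264.0 = 630977 J
q5 (heat steam 100.0→145.2 °C): 278.7 × 1.96 × 45.2 = 24691 J
Total: 19615 + 91971 + 116775 + 630977 + 24691 = 884029 J = 884 kJ

q = 884 kJ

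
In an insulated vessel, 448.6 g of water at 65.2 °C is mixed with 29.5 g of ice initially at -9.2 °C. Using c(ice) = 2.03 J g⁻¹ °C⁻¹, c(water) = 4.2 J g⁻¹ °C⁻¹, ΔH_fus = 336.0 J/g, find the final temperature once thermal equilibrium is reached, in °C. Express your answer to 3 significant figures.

T_f = 56.0 °C

Heat to bring ice to 0 °C and melt it: q₁ = 29.5×2.03×9.2 + 29.5×336.0 = 10463 J
Heat the water can supply cooling to 0 °C: 448.6×4.2×65.2 = 122845 J > q₁, so all ice melts.
Energy balance: 448.6×4.2×(65.2 − T) = 10463 + 29.5×4.2×(T − 0)
1884.12(65.2 − T) = 10463 + 123.9 T
122845 − 10463 = 2008.02 T
T = 112382 / 2008.02 = 55.97 °C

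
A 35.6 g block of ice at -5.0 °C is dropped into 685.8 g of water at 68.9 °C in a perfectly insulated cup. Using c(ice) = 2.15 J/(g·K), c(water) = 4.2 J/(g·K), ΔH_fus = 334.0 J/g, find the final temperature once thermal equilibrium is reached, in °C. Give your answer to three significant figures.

T_f = 61.4 °C

Heat to bring ice to 0 °C and melt it: q₁ = 35.6×2.15×5.0 + 35.6×334.0 = 12273 J
Heat the water can supply cooling to 0 °C: 685.8×4.2×68.9 = 198457 J > q₁, so all ice melts.
Energy balance: 685.8×4.2×(68.9 − T) = 12273 + 35.6×4.2×(T − 0)
2880.36(68.9 − T) = 12273 + 149.52 T
198457 − 12273 = 3029.88 T
T = 186184 / 3029.88 = 61.449 °C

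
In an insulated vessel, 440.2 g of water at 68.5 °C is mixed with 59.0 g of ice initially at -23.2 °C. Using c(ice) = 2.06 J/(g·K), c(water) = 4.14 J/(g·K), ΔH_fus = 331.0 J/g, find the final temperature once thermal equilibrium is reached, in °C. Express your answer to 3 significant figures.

T_f = 49.6 °C

Heat to bring ice to 0 °C and melt it: q₁ = 59.0×2.06×23.2 + 59.0×331.0 = 22349 J
Heat the water can supply cooling to 0 °C: 440.2×4.14×68.5 = 124836 J > q₁, so all ice melts.
Energy balance: 440.2×4.14×(68.5 − T) = 22349 + 59.0×4.14×(T − 0)
1822.428(68.5 − T) = 22349 + 244.26 T
124836 − 22349 = 2066.688 T
T = 102487 / 2066.688 = 49.59 °C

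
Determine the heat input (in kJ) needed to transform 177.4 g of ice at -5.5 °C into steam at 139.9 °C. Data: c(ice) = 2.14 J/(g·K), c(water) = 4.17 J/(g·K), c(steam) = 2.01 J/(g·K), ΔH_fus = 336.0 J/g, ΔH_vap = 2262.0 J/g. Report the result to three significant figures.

q = 551 kJ

q1 (heat ice -5.5→0.0 °C): 177.4 × 2.14 × 5.5 = 2088 J
q2 (melt at 0 °C): 177.4 × 336.0 = 59606 J
q3 (heat water 0.0→100.0 °C): 177.4 × 4.17 × 100.0 = 73976 J
q4 (vaporize at 100 °C): 177.4 × 2262.0 = 401279 J
q5 (heat steam 100.0→139.9 °C): 177.4 × 2.01 × 39.9 = 14227 J
Total: 2088 + 59606 + 73976 + 401279 + 14227 = 551176 J = 551 kJ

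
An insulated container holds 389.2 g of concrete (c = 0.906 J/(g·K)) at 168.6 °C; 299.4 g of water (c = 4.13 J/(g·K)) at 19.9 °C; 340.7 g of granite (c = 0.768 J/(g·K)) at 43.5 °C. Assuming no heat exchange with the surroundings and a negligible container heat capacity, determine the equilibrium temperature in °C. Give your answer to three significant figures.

T_f = 51.6 °C

Σ mᵢcᵢ(T − Tᵢ) = 0  ⇒  T = Σ mᵢcᵢTᵢ / Σ mᵢcᵢ
Σ mᵢcᵢ = 389.2×0.906 + 299.4×4.13 + 340.7×0.768 = 1850.7948
Σ mᵢcᵢTᵢ = 352.6152×168.6 + 1236.522×19.9 + 261.6576×43.5 = 95440
T = 95440 / 1850.7948 = 51.57 °C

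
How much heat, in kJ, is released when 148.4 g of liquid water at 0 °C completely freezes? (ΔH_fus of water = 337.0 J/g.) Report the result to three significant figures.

q = m × ΔH_fus = 148.4 × 337.0 = 50010 J = 50.0 kJ

q = 50.0 kJ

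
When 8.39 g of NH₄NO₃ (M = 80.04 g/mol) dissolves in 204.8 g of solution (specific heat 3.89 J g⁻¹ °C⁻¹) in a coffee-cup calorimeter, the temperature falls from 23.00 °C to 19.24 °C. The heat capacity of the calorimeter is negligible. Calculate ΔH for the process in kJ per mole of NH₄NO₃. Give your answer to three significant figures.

ΔH = 28.6 kJ/mol

|ΔT| = |19.24 − 23.00| = 3.76 °C
|q_surr| = (204.8 × 3.89) × 3.76 = 796.672 × 3.76 = 2995 J
n(NH₄NO₃) = 8.39 / 80.04 = 0.1048 mol
Temperature fell, so q_rxn = +|q_surr| = 2.995 kJ
ΔH = q_rxn / n = 28.58 kJ/mol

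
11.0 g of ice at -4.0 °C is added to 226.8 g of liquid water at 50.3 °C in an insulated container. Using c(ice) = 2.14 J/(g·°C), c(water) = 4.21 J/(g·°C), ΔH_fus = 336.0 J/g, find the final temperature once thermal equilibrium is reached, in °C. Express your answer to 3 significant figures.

Heat to bring ice to 0 °C and melt it: q₁ = 11.0×2.14×4.0 + 11.0×336.0 = 3790.2 J
Heat the water can supply cooling to 0 °C: 226.8×4.21×50.3 = 48027.8 J > q₁, so all ice melts.
Energy balance: 226.8×4.21×(50.3 − T) = 3790.2 + 11.0×4.21×(T − 0)
954.828(50.3 − T) = 3790.2 + 46.31 T
48027.8 − 3790.2 = 1001.138 T
T = 44237.6 / 1001.138 = 44.19 °C

T_f = 44.2 °C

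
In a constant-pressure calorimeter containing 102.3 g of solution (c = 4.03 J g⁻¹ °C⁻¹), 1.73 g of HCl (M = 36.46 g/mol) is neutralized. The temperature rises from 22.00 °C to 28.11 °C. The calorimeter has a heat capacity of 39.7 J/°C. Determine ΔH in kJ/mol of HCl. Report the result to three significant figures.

|ΔT| = |28.11 − 22.00| = 6.11 °C
|q_surr| = (102.3 × 4.03 + 39.7) × 6.11 = 451.969 × 6.11 = 2762 J
n(HCl) = 1.73 / 36.46 = 0.04745 mol
Temperature rose, so q_rxn = −|q_surr| = -2.762 kJ
ΔH = q_rxn / n = -58.21 kJ/mol

ΔH = -58.2 kJ/mol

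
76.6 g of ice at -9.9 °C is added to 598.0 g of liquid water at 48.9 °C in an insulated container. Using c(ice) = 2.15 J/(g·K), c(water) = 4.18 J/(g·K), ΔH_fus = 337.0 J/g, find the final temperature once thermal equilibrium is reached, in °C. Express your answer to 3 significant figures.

Heat to bring ice to 0 °C and melt it: q₁ = 76.6×2.15×9.9 + 76.6×337.0 = 27445 J
Heat the water can supply cooling to 0 °C: 598.0×4.18×48.9 = 122232 J > q₁, so all ice melts.
Energy balance: 598.0×4.18×(48.9 − T) = 27445 + 76.6×4.18×(T − 0)
2499.64(48.9 − T) = 27445 + 320.188 T
122232 − 27445 = 2819.828 T
T = 94787 / 2819.828 = 33.61 °C

T_f = 33.6 °C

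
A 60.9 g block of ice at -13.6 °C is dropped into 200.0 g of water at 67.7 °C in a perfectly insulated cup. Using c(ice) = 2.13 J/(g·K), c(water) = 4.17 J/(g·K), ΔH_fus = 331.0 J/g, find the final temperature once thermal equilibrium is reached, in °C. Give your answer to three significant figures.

T_f = 31.7 °C

Heat to bring ice to 0 °C and melt it: q₁ = 60.9×2.13×13.6 + 60.9×331.0 = 21922 J
Heat the water can supply cooling to 0 °C: 200.0×4.17×67.7 = 56461.8 J > q₁, so all ice melts.
Energy balance: 200.0×4.17×(67.7 − T) = 21922 + 60.9×4.17×(T − 0)
834(67.7 − T) = 21922 + 253.953 T
56461.8 − 21922 = 1087.953 T
T = 34539.8 / 1087.953 = 31.748 °C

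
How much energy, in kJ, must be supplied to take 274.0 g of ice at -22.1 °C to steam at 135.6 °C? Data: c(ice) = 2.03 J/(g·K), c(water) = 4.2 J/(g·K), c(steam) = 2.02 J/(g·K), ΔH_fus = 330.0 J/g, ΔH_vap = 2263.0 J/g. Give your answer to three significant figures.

q1 (heat ice -22.1→0.0 °C): 274.0 × 2.03 × 22.1 = 12292 J
q2 (melt at 0 °C): 274.0 × 330.0 = 90420 J
q3 (heat water 0.0→100.0 °C): 274.0 × 4.2 × 100.0 = 115080 J
q4 (vaporize at 100 °C): 274.0 × 2263.0 = 620062 J
q5 (heat steam 100.0→135.6 °C): 274.0 × 2.02 × 35.6 = 19704 J
Total: 12292 + 90420 + 115080 + 620062 + 19704 = 857558 J = 858 kJ

q = 858 kJ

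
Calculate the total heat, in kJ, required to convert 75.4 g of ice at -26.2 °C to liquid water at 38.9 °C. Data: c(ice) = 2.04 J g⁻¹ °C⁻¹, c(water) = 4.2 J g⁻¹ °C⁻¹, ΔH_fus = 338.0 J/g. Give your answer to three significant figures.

q = 41.8 kJ

q1 (heat ice -26.2→0.0 °C): 75.4 × 2.04 × 26.2 = 4030 J
q2 (melt at 0 °C): 75.4 × 338.0 = 25485 J
q3 (heat water 0.0→38.9 °C): 75.4 × 4.2 × 38.9 = 12319 J
Total: 4030 + 25485 + 12319 = 41834 J = 41.8 kJ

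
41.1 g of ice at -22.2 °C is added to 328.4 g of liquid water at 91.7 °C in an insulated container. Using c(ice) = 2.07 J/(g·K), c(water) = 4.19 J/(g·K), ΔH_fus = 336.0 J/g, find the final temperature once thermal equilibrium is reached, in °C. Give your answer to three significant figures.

Heat to bring ice to 0 °C and melt it: q₁ = 41.1×2.07×22.2 + 41.1×336.0 = 15698 J
Heat the water can supply cooling to 0 °C: 328.4×4.19×91.7 = 126179 J > q₁, so all ice melts.
Energy balance: 328.4×4.19×(91.7 − T) = 15698 + 41.1×4.19×(T − 0)
1375.996(91.7 − T) = 15698 + 172.209 T
126179 − 15698 = 1548.205 T
T = 110481 / 1548.205 = 71.36 °C

T_f = 71.4 °C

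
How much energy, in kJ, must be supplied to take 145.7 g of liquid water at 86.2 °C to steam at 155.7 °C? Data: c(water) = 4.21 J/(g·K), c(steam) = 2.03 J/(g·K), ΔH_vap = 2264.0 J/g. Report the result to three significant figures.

q = 355 kJ

q1 (heat water 86.2→100.0 °C): 145.7 × 4.21 × 13.8 = 8465 J
q2 (vaporize at 100 °C): 145.7 × 2264.0 = 329865 J
q3 (heat steam 100.0→155.7 °C): 145.7 × 2.03 × 55.7 = 16474 J
Total: 8465 + 329865 + 16474 = 354804 J = 355 kJ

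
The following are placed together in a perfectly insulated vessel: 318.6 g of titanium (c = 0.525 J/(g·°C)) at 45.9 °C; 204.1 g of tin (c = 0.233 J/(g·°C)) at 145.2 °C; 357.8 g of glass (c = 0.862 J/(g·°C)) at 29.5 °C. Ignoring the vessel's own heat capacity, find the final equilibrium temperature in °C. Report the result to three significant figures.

Σ mᵢcᵢ(T − Tᵢ) = 0  ⇒  T = Σ mᵢcᵢTᵢ / Σ mᵢcᵢ
Σ mᵢcᵢ = 318.6×0.525 + 204.1×0.233 + 357.8×0.862 = 523.2439
Σ mᵢcᵢTᵢ = 167.265×45.9 + 47.5553×145.2 + 308.4236×29.5 = 23681
T = 23681 / 523.2439 = 45.26 °C

T_f = 45.3 °C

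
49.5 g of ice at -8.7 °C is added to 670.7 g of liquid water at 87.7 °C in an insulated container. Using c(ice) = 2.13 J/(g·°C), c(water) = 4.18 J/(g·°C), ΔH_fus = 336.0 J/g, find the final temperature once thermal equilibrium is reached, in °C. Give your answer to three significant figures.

T_f = 75.8 °C

Heat to bring ice to 0 °C and melt it: q₁ = 49.5×2.13×8.7 + 49.5×336.0 = 17549 J
Heat the water can supply cooling to 0 °C: 670.7×4.18×87.7 = 245869 J > q₁, so all ice melts.
Energy balance: 670.7×4.18×(87.7 − T) = 17549 + 49.5×4.18×(T − 0)
2803.526(87.7 − T) = 17549 + 206.91 T
245869 − 17549 = 3010.436 T
T = 228320 / 3010.436 = 75.84 °C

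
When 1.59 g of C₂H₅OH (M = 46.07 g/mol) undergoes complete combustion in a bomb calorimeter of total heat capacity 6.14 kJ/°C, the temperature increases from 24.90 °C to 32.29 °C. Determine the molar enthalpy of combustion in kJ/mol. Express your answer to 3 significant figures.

ΔH = -1310 kJ/mol

ΔT = 32.29 − 24.90 = 7.39 °C
q_cal = C_cal × ΔT = 6.14 × 7.39 = 45.3746 kJ
n = 1.59 / 46.07 = 0.03451 mol
q_rxn = −q_cal = -45.3746 kJ
ΔH = -45.3746 / 0.03451 = -1314.8 kJ/mol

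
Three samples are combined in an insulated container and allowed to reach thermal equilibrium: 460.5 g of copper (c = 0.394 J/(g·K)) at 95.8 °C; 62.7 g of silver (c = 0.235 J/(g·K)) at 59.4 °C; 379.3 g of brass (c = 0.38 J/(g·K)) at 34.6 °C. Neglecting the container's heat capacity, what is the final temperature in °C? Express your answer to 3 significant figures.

Σ mᵢcᵢ(T − Tᵢ) = 0  ⇒  T = Σ mᵢcᵢTᵢ / Σ mᵢcᵢ
Σ mᵢcᵢ = 460.5×0.394 + 62.7×0.235 + 379.3×0.38 = 340.3055
Σ mᵢcᵢTᵢ = 181.437×95.8 + 14.7345×59.4 + 144.134×34.6 = 23244
T = 23244 / 340.3055 = 68.30 °C

T_f = 68.3 °C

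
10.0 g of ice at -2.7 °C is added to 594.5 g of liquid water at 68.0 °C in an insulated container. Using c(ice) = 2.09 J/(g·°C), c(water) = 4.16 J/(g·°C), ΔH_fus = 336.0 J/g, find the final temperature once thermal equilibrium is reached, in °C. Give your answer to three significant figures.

T_f = 65.5 °C

Heat to bring ice to 0 °C and melt it: q₁ = 10.0×2.09×2.7 + 10.0×336.0 = 3416.4 J
Heat the water can supply cooling to 0 °C: 594.5×4.16×68.0 = 168172 J > q₁, so all ice melts.
Energy balance: 594.5×4.16×(68.0 − T) = 3416.4 + 10.0×4.16×(T − 0)
2473.12(68.0 − T) = 3416.4 + 41.6 T
168172 − 3416.4 = 2514.72 T
T = 164755.6 / 2514.72 = 65.52 °C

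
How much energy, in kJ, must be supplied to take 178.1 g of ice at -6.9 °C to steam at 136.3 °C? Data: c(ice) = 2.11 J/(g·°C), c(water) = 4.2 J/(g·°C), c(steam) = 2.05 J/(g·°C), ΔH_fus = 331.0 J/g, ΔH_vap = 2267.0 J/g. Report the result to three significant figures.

q1 (heat ice -6.9→0.0 °C): 178.1 × 2.11 × 6.9 = 2593 J
q2 (melt at 0 °C): 178.1 × 331.0 = 58951 J
q3 (heat water 0.0→100.0 °C): 178.1 × 4.2 × 100.0 = 74802 J
q4 (vaporize at 100 °C): 178.1 × 2267.0 = 403753 J
q5 (heat steam 100.0→136.3 °C): 178.1 × 2.05 × 36.3 = 13253 J
Total: 2593 + 58951 + 74802 + 403753 + 13253 = 553352 J = 553 kJ

q = 553 kJ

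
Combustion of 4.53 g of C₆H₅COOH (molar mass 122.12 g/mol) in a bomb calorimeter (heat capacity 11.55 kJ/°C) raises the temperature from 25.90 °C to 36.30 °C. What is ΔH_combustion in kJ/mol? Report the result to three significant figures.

ΔT = 36.30 − 25.90 = 10.40 °C
q_cal = C_cal × ΔT = 11.55 × 10.40 = 120.12 kJ
n = 4.53 / 122.12 = 0.03709 mol
q_rxn = −q_cal = -120.12 kJ
ΔH = -120.12 / 0.03709 = -3239 kJ/mol

ΔH = -3240 kJ/mol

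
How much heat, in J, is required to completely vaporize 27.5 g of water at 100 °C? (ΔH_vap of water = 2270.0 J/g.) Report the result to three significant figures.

q = m × ΔH_vap = 27.5 × 2270.0 = 62430 J

q = 62400 J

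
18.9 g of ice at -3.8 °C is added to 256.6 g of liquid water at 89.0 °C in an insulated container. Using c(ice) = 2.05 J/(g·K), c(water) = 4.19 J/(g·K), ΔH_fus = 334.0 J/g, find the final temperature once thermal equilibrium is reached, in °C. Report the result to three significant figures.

Heat to bring ice to 0 °C and melt it: q₁ = 18.9×2.05×3.8 + 18.9×334.0 = 6459.8 J
Heat the water can supply cooling to 0 °C: 256.6×4.19×89.0 = 95688.7 J > q₁, so all ice melts.
Energy balance: 256.6×4.19×(89.0 − T) = 6459.8 + 18.9×4.19×(T − 0)
1075.154(89.0 − T) = 6459.8 + 79.191 T
95688.7 − 6459.8 = 1154.345 T
T = 89228.9 / 1154.345 = 77.30 °C

T_f = 77.3 °C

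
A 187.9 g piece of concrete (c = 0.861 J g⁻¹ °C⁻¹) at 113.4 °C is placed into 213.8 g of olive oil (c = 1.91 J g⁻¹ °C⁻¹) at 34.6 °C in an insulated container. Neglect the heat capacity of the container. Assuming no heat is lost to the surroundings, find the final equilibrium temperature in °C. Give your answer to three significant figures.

Heat lost by concrete = heat gained by olive oil.
(187.9)(0.861)(113.4 − T) = (213.8)(1.91)(T − 34.6)
161.7819 (113.4 − T) = 408.358 (T − 34.6)
18346 − 161.7819 T = 408.358 T − 14129
32475 = 570.1399 T
T = 56.96 °C

T_f = 57.0 °C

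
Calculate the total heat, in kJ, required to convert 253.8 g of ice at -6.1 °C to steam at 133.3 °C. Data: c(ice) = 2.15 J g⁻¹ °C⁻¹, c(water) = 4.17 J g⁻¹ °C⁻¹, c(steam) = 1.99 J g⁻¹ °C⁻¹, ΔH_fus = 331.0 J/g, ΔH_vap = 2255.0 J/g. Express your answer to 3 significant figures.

q = 782 kJ

q1 (heat ice -6.1→0.0 °C): 253.8 × 2.15 × 6.1 = 3329 J
q2 (melt at 0 °C): 253.8 × 331.0 = 84008 J
q3 (heat water 0.0→100.0 °C): 253.8 × 4.17 × 100.0 = 105835 J
q4 (vaporize at 100 °C): 253.8 × 2255.0 = 572319 J
q5 (heat steam 100.0→133.3 °C): 253.8 × 1.99 × 33.3 = 16819 J
Total: 3329 + 84008 + 105835 + 572319 + 16819 = 782310 J = 782 kJ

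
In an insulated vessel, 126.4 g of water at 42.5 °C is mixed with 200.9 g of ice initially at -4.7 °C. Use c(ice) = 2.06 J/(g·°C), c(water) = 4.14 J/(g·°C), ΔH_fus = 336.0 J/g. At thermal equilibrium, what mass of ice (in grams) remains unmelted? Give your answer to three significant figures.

m_ice remaining = 140 g

Heat to warm all ice to 0 °C: 200.9×2.06×4.7 = 1945.11 J
Heat released by water cooling to 0 °C: 126.4×4.14×42.5 = 22240.1 J
22240.1 J < 1945.11 + 200.9×336.0 = 69447.51 J, so not all ice melts; final T = 0 °C.
Heat left for melting: 22240.1 − 1945.11 = 20294.99 J
Mass melted = 20294.99 / 336.0 = 60.402 g
Ice remaining = 200.9 − 60.402 = 140.498 g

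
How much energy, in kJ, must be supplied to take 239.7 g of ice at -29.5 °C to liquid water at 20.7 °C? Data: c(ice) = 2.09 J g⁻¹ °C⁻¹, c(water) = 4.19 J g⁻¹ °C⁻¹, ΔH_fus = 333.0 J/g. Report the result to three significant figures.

q1 (heat ice -29.5→0.0 °C): 239.7 × 2.09 × 29.5 = 14779 J
q2 (melt at 0 °C): 239.7 × 333.0 = 79820 J
q3 (heat water 0.0→20.7 °C): 239.7 × 4.19 × 20.7 = 20790 J
Total: 14779 + 79820 + 20790 = 115389 J = 115 kJ

q = 115 kJ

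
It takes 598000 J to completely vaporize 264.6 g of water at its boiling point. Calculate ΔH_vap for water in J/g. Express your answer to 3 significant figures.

ΔH_vap = 2260 J/g

ΔH_vap = q / m = 598000 / 264.6 = 2260 J/g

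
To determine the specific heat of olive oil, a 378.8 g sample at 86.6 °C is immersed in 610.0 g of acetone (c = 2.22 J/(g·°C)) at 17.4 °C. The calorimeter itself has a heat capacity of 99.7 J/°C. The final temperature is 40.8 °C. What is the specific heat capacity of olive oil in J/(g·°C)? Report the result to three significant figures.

c = 1.96 J/(g·°C)

q_gained = (610.0 × 2.22 + 99.7) × (40.8 − 17.4) = 34020 J
q_lost = 378.8 × c × (86.6 − 40.8) = 17349.04 c
Set equal: c = 34020 / 17349.04 = 1.96 J/(g·°C)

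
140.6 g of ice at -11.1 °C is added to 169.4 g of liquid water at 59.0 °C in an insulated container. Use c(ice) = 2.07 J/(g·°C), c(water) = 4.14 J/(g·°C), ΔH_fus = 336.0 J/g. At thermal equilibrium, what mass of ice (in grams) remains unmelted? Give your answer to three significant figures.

m_ice remaining = 27.1 g

Heat to warm all ice to 0 °C: 140.6×2.07×11.1 = 3230.6 J
Heat released by water cooling to 0 °C: 169.4×4.14×59.0 = 41378 J
41378 J < 3230.6 + 140.6×336.0 = 50472.2 J, so not all ice melts; final T = 0 °C.
Heat left for melting: 41378 − 3230.6 = 38147.4 J
Mass melted = 38147.4 / 336.0 = 113.5 g
Ice remaining = 140.6 − 113.5 = 27.1 g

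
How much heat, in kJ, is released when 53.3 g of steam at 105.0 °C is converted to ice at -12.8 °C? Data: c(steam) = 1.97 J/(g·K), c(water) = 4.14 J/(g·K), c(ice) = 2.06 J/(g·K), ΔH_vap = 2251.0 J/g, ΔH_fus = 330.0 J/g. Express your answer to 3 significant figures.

q1 (cool steam 105.0→100 °C): 53.3 × 1.97 × 5.0 = 525 J
q2 (condense at 100 °C): 53.3 × 2251.0 = 119978 J
q3 (cool water 100→0 °C): 53.3 × 4.14 × 100.0 = 22066 J
q4 (freeze at 0 °C): 53.3 × 330.0 = 17589 J
q5 (cool ice 0→-12.8 °C): 53.3 × 2.06 × 12.8 = 1405 J
Total: 525 + 119978 + 22066 + 17589 + 1405 = 161563 J = 162 kJ

q = 162 kJ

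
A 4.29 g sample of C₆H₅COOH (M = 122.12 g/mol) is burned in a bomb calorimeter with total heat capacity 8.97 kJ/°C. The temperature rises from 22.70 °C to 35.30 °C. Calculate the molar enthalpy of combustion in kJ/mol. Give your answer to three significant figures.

ΔH = -3220 kJ/mol

ΔT = 35.30 − 22.70 = 12.60 °C
q_cal = C_cal × ΔT = 8.97 × 12.60 = 113.022 kJ
n = 4.29 / 122.12 = 0.03513 mol
q_rxn = −q_cal = -113.022 kJ
ΔH = -113.022 / 0.03513 = -3217 kJ/mol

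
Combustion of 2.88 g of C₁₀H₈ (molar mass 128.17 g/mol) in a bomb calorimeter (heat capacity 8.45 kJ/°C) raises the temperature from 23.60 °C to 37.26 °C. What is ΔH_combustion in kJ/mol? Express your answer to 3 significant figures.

ΔH = -5140 kJ/mol

ΔT = 37.26 − 23.60 = 13.66 °C
q_cal = C_cal × ΔT = 8.45 × 13.66 = 115.427 kJ
n = 2.88 / 128.17 = 0.02247 mol
q_rxn = −q_cal = -115.427 kJ
ΔH = -115.427 / 0.02247 = -5137 kJ/mol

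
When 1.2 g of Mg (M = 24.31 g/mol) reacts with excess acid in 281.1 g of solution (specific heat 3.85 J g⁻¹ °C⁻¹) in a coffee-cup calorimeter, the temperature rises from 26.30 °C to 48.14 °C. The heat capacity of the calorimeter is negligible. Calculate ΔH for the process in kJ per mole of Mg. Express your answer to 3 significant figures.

|ΔT| = |48.14 − 26.30| = 21.84 °C
|q_surr| = (281.1 × 3.85) × 21.84 = 1082.235 × 21.84 = 23640 J
n(Mg) = 1.2 / 24.31 = 0.04936 mol
Temperature rose, so q_rxn = −|q_surr| = -23.64 kJ
ΔH = q_rxn / n = -478.9 kJ/mol

ΔH = -479 kJ/mol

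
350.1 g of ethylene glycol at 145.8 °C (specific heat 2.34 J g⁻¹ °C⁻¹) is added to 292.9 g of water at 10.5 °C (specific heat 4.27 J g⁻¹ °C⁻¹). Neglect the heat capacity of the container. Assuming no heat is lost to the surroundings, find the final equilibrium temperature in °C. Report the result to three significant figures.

Heat lost by ethylene glycol = heat gained by water.
(350.1)(2.34)(145.8 − T) = (292.9)(4.27)(T − 10.5)
819.234 (145.8 − T) = 1250.683 (T − 10.5)
119440 − 819.234 T = 1250.683 T − 13132
132572 = 2069.917 T
T = 64.047 °C

T_f = 64.0 °C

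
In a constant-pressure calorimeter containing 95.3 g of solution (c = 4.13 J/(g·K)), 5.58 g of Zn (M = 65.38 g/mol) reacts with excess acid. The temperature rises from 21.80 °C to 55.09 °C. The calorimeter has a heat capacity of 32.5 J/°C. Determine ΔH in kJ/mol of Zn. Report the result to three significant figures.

ΔH = -166 kJ/mol

|ΔT| = |55.09 − 21.80| = 33.29 °C
|q_surr| = (95.3 × 4.13 + 32.5) × 33.29 = 426.089 × 33.29 = 14180 J
n(Zn) = 5.58 / 65.38 = 0.08535 mol
Temperature rose, so q_rxn = −|q_surr| = -14.18 kJ
ΔH = q_rxn / n = -166.1 kJ/mol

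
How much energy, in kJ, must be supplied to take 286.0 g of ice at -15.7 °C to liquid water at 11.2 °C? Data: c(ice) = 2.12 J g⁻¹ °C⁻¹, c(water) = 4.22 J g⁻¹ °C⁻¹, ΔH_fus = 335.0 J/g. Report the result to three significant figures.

q1 (heat ice -15.7→0.0 °C): 286.0 × 2.12 × 15.7 = 9519 J
q2 (melt at 0 °C): 286.0 × 335.0 = 95810 J
q3 (heat water 0.0→11.2 °C): 286.0 × 4.22 × 11.2 = 13518 J
Total: 9519 + 95810 + 13518 = 118847 J = 119 kJ

q = 119 kJ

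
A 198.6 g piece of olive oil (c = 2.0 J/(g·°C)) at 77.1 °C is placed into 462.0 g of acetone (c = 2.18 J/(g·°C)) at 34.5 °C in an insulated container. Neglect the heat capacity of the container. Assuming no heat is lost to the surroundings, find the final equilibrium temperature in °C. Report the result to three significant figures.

T_f = 46.5 °C

Heat lost by olive oil = heat gained by acetone.
(198.6)(2.0)(77.1 − T) = (462.0)(2.18)(T − 34.5)
397.2 (77.1 − T) = 1007.16 (T − 34.5)
30624 − 397.2 T = 1007.16 T − 34747
65371 = 1404.36 T
T = 46.549 °C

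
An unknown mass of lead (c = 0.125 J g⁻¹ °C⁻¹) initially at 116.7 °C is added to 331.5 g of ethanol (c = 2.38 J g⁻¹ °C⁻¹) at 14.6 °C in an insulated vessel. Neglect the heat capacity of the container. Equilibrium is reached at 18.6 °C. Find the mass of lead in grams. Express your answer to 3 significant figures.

q_gained = (331.5 × 2.38) × (18.6 − 14.6) = 3156 J
q_lost = m × 0.125 × (116.7 − 18.6) = 12.2625 m
m = 3156 / 12.2625 = 257 g

m = 257 g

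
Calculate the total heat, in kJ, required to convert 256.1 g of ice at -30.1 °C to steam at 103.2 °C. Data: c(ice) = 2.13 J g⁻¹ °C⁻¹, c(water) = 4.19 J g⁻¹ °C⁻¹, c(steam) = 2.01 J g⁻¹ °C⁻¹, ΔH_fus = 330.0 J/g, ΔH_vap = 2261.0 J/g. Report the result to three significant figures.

q1 (heat ice -30.1→0.0 °C): 256.1 × 2.13 × 30.1 = 16419 J
q2 (melt at 0 °C): 256.1 × 330.0 = 84513 J
q3 (heat water 0.0→100.0 °C): 256.1 × 4.19 × 100.0 = 107306 J
q4 (vaporize at 100 °C): 256.1 × 2261.0 = 579042 J
q5 (heat steam 100.0→103.2 °C): 256.1 × 2.01 × 3.2 = 1647 J
Total: 16419 + 84513 + 107306 + 579042 + 1647 = 788927 J = 789 kJ

q = 789 kJ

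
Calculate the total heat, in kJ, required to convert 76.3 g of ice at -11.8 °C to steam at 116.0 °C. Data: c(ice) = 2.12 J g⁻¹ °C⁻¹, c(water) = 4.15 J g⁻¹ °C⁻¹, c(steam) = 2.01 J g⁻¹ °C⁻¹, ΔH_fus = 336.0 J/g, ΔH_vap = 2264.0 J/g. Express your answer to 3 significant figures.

q1 (heat ice -11.8→0.0 °C): 76.3 × 2.12 × 11.8 = 1909 J
q2 (melt at 0 °C): 76.3 × 336.0 = 25637 J
q3 (heat water 0.0→100.0 °C): 76.3 × 4.15 × 100.0 = 31665 J
q4 (vaporize at 100 °C): 76.3 × 2264.0 = 172743 J
q5 (heat steam 100.0→116.0 °C): 76.3 × 2.01 × 16.0 = 2454 J
Total: 1909 + 25637 + 31665 + 172743 + 2454 = 234408 J = 234 kJ

q = 234 kJ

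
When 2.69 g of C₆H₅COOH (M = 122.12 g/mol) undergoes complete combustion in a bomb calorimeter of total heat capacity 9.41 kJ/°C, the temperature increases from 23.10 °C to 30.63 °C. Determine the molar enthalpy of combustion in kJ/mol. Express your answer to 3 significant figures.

ΔT = 30.63 − 23.10 = 7.53 °C
q_cal = C_cal × ΔT = 9.41 × 7.53 = 70.8573 kJ
n = 2.69 / 122.12 = 0.02203 mol
q_rxn = −q_cal = -70.8573 kJ
ΔH = -70.8573 / 0.02203 = -3216 kJ/mol

ΔH = -3220 kJ/mol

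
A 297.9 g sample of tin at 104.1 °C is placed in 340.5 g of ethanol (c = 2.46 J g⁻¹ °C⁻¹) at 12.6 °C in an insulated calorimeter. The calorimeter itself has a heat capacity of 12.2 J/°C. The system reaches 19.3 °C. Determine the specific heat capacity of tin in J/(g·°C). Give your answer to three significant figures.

q_gained = (340.5 × 2.46 + 12.2) × (19.3 − 12.6) = 5694 J
q_lost = 297.9 × c × (104.1 − 19.3) = 25261.92 c
Set equal: c = 5694 / 25261.92 = 0.225 J/(g·°C)

c = 0.225 J/(g·°C)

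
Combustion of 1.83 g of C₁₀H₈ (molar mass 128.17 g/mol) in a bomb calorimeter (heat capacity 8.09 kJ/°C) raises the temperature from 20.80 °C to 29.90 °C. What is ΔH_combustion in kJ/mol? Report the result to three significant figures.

ΔH = -5160 kJ/mol

ΔT = 29.90 − 20.80 = 9.10 °C
q_cal = C_cal × ΔT = 8.09 × 9.10 = 73.619 kJ
n = 1.83 / 128.17 = 0.01428 mol
q_rxn = −q_cal = -73.619 kJ
ΔH = -73.619 / 0.01428 = -5155 kJ/mol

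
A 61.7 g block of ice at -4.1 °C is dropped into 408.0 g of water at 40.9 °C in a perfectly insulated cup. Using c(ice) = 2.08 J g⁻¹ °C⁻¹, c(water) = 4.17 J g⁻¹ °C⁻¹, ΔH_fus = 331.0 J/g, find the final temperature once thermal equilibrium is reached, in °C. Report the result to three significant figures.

T_f = 24.8 °C

Heat to bring ice to 0 °C and melt it: q₁ = 61.7×2.08×4.1 + 61.7×331.0 = 20949 J
Heat the water can supply cooling to 0 °C: 408.0×4.17×40.9 = 69585.6 J > q₁, so all ice melts.
Energy balance: 408.0×4.17×(40.9 − T) = 20949 + 61.7×4.17×(T − 0)
1701.36(40.9 − T) = 20949 + 257.289 T
69585.6 − 20949 = 1958.649 T
T = 48636.6 / 1958.649 = 24.83 °C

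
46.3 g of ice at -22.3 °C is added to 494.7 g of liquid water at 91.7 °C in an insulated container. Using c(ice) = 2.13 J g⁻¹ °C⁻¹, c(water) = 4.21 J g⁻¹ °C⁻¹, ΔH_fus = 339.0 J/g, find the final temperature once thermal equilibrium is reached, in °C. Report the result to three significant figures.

T_f = 76.0 °C

Heat to bring ice to 0 °C and melt it: q₁ = 46.3×2.13×22.3 + 46.3×339.0 = 17895 J
Heat the water can supply cooling to 0 °C: 494.7×4.21×91.7 = 190982 J > q₁, so all ice melts.
Energy balance: 494.7×4.21×(91.7 − T) = 17895 + 46.3×4.21×(T − 0)
2082.687(91.7 − T) = 17895 + 194.923 T
190982 − 17895 = 2277.610 T
T = 173087 / 2277.610 = 76.00 °C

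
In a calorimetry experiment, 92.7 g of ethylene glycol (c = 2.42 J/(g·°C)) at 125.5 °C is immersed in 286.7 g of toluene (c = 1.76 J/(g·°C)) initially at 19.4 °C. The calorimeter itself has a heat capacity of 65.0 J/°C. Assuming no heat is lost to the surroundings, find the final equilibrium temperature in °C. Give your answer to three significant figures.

T_f = 49.4 °C

Heat lost by ethylene glycol = heat gained by toluene + calorimeter.
(92.7)(2.42)(125.5 − T) = [(286.7)(1.76) + 65.0](T − 19.4)
224.334 (125.5 − T) = 569.592 (T − 19.4)
28154 − 224.334 T = 569.592 T − 11050
39204 = 793.926 T
T = 49.38 °C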